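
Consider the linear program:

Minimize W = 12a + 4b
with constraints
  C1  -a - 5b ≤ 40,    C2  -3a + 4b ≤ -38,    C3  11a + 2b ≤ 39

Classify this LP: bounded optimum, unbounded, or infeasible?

Extreme points and W = 12a + 4b:
  (30/19, -158/19) → W = -272/19
  (275/53, -479/53) → W = 1384/53
  (116/25, -301/50) → W = 158/5
The feasible region has finitely many vertices and no improving ray; the minimum is -272/19 at (30/19, -158/19).

bounded optimum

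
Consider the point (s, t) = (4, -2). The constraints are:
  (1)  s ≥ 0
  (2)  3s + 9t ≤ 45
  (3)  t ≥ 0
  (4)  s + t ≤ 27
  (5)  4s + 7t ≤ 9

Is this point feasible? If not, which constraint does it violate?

Constraint (3): t = -2, which is not ≥ 0. All other constraints are satisfied.

not feasible — violates (3)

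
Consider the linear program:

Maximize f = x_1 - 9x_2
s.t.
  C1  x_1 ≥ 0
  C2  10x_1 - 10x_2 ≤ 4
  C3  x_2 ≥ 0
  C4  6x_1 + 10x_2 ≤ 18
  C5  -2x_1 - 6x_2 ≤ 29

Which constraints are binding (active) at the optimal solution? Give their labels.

Extreme points and f = x_1 - 9x_2:
  (0, 0) → f = 0
  (0, 9/5) → f = -81/5
  (2/5, 0) → f = 2/5
  (11/8, 39/40) → f = -37/5

The maximum is at (2/5, 0). Substituting into each constraint, equality holds for C2 and C3; the remaining constraints have slack.

C2 and C3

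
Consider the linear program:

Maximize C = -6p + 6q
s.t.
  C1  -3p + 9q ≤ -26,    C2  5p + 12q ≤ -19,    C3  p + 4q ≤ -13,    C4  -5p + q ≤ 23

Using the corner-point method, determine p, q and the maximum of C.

Extreme points and C = -6p + 6q:
  (-13/21, -65/21) → C = -104/7
  (-233/42, -199/42) → C = 34/7
  (10, -23/4) → C = -189/2
The feasible region is unbounded (it extends along (-1, -5), (12, -5)), but C strictly decreases along every unbounded feasible direction, so there is no improving ray and the maximum is attained at a vertex.

p = -233/42, q = -199/42, maximum C = 34/7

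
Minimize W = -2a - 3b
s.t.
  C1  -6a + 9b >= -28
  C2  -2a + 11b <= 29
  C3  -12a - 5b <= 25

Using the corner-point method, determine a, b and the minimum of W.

Extreme points and W = -2a - 3b:
  (569/48, 115/24) → W = -457/12
  (-85/138, -81/23) → W = 814/69
  (-210/71, 149/71) → W = -27/71

The optimum lies where -6a + 9b = -28 and -2a + 11b = 29.
Solving simultaneously gives a = 569/48, b = 115/24.

a = 569/48, b = 115/24, minimum W = -457/12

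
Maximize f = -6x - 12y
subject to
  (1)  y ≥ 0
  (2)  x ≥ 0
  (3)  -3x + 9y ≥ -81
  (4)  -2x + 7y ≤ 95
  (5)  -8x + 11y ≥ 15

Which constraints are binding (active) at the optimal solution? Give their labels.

Corner points and f = -6x - 12y:
  (0, 95/7) → f = -1140/7
  (0, 15/11) → f = -180/11
  (470/17, 365/17) → f = -7200/17

The maximum is at (0, 15/11). Substituting into each constraint, equality holds for (2) and (5); the remaining constraints have slack.

(2) and (5)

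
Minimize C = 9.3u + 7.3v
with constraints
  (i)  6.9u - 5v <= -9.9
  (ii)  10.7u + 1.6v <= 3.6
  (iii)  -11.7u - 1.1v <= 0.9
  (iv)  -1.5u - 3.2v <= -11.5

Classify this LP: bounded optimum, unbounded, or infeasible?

Vertices and C = 9.3u + 7.3v:
  (-108/139, 1035/139) → C = 65511/1390
  (-43/199, 11765/3184) → C = 794861/31840
  (-1553/3579, 4530/1193) → C = 282547/11930
The feasible region has finitely many vertices and no improving ray; the minimum is 282547/11930 at (-1553/3579, 4530/1193).

bounded optimum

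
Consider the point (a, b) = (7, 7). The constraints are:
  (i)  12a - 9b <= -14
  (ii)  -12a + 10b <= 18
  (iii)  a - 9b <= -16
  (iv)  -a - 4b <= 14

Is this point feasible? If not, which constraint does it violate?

not feasible — violates (i)

Constraint (i): 12a - 9b = 21, which is not ≤ -14. All other constraints are satisfied.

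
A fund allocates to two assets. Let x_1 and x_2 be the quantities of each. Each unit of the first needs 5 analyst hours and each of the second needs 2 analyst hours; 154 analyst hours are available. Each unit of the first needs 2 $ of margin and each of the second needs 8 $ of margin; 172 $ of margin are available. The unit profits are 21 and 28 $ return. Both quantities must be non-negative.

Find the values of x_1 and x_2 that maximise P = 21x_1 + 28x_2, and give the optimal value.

Feasible corners and P = 21x_1 + 28x_2:
  (0, 0) → P = 0
  (0, 43/2) → P = 602
  (154/5, 0) → P = 3234/5
  (74/3, 46/3) → P = 2842/3

x_1 = 74/3, x_2 = 46/3, maximum P = 2842/3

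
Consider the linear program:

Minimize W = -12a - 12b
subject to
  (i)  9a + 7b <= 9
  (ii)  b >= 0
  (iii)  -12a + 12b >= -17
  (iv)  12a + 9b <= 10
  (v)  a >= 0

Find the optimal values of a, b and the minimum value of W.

a = 0, b = 10/9, minimum W = -40/3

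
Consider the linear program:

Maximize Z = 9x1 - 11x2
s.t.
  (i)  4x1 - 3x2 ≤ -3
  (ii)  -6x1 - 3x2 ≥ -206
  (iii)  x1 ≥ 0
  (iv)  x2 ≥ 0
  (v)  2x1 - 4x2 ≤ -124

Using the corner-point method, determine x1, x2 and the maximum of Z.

x1 = 226/15, x2 = 578/15, maximum Z = -4324/15

Corner points and Z = 9x1 - 11x2:
  (0, 206/3) → Z = -2266/3
  (226/15, 578/15) → Z = -4324/15
  (0, 31) → Z = -341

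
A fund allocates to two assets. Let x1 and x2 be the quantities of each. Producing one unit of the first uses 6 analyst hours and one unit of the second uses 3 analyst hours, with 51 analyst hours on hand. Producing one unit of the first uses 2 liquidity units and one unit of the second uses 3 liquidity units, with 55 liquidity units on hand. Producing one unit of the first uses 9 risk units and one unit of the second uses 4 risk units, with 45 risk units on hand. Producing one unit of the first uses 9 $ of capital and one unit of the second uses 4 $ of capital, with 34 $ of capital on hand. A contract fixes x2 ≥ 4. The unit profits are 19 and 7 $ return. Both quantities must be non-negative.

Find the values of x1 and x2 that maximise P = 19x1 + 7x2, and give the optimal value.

Feasible corners and P = 19x1 + 7x2:
  (0, 17/2) → P = 119/2
  (0, 4) → P = 28
  (2, 4) → P = 66

The binding constraints are 9x1 + 4x2 = 34 and x2 = 4.
Solving simultaneously gives x1 = 2, x2 = 4.

x1 = 2, x2 = 4, maximum P = 66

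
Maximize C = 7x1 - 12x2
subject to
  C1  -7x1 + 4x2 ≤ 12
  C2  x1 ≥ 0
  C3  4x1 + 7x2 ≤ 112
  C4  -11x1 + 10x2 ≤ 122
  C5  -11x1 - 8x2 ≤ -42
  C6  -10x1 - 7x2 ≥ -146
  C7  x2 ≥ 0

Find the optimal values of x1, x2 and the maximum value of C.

Vertices and C = 7x1 - 12x2:
  (28/5, 64/5) → C = -572/5
  (18/25, 213/50) → C = -1152/25
  (17/3, 268/21) → C = -2383/21
  (42/11, 0) → C = 294/11
  (73/5, 0) → C = 511/5

The optimum lies where -10x1 - 7x2 = -146 and x2 = 0.
Solving simultaneously gives x1 = 73/5, x2 = 0.

x1 = 73/5, x2 = 0, maximum C = 511/5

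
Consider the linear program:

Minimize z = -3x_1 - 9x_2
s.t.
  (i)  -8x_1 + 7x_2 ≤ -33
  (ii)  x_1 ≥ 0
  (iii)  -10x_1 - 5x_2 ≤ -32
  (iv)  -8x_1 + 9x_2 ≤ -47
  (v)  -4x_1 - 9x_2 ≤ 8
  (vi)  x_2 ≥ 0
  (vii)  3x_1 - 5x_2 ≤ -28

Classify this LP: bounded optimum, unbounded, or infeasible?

unbounded

From the feasible point (487/13, 365/13), moving in the direction (5, 3) keeps every constraint satisfied while z decreases without bound.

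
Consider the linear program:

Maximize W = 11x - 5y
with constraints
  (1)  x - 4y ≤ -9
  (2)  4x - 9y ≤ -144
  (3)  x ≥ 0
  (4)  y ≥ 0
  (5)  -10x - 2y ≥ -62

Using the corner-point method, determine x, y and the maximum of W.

Corner points and W = 11x - 5y:
  (0, 16) → W = -80
  (135/49, 844/49) → W = -2735/49
  (0, 31) → W = -155

The optimum lies where 4x - 9y = -144 and -10x - 2y = -62.
Solving simultaneously gives x = 135/49, y = 844/49.

x = 135/49, y = 844/49, maximum W = -2735/49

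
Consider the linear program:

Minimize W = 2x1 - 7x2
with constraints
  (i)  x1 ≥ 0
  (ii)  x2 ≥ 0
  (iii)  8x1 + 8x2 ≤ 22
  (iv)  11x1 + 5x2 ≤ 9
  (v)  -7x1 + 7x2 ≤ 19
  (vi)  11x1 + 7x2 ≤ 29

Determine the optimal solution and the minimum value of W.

x1 = 0, x2 = 9/5, minimum W = -63/5

Vertices and W = 2x1 - 7x2:
  (0, 0) → W = 0
  (0, 9/5) → W = -63/5
  (9/11, 0) → W = 18/11

The binding constraints are x1 = 0 and 11x1 + 5x2 = 9.
Solving simultaneously gives x1 = 0, x2 = 9/5.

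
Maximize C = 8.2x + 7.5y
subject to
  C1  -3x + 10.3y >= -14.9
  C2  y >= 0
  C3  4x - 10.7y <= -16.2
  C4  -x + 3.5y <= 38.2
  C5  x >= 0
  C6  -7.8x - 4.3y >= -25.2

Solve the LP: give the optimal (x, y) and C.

x = 0, y = 252/43, maximum C = 1890/43

Feasible corners and C = 8.2x + 7.5y:
  (0, 162/107) → C = 1215/107
  (9999/5033, 11358/5033) → C = 119412/3595
  (0, 252/43) → C = 1890/43

The optimum lies where x = 0 and -7.8x - 4.3y = -25.2.
Solving simultaneously gives x = 0, y = 252/43.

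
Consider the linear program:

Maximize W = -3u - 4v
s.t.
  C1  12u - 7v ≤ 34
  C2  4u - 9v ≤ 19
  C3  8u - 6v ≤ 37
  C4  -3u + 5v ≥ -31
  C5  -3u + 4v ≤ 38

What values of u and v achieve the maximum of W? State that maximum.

u = -38, v = -19, maximum W = 190

Vertices and W = -3u - 4v:
  (173/80, -23/20) → W = -151/80
  (134/9, 62/3) → W = -382/3
  (-38, -19) → W = 190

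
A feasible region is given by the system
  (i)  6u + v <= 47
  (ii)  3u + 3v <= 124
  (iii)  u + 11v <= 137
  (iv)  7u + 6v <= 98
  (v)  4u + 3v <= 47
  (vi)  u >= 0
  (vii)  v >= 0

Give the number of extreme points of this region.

5

The feasible vertices (each the meet of two boundaries and inside every other half-plane) are:
  (47/7, 47/7)
  (47/6, 0)
  (106/41, 501/41)
  (0, 137/11)
  (0, 0)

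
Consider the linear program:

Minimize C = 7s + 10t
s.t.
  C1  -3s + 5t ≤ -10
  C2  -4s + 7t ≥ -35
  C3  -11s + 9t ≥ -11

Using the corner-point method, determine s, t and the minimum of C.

s = -105, t = -65, minimum C = -1385

Feasible corners and C = 7s + 10t:
  (-105, -65) → C = -1385
  (-5/4, -11/4) → C = -145/4
  (-238/41, -341/41) → C = -5076/41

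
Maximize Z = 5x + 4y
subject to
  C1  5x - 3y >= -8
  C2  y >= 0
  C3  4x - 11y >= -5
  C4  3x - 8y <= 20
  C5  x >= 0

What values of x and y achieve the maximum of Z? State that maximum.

Extreme points and Z = 5x + 4y:
  (20/3, 0) → Z = 100/3
  (0, 0) → Z = 0
  (260, 95) → Z = 1680
  (0, 5/11) → Z = 20/11

The optimum lies where 4x - 11y = -5 and 3x - 8y = 20.
Solving simultaneously gives x = 260, y = 95.

x = 260, y = 95, maximum Z = 1680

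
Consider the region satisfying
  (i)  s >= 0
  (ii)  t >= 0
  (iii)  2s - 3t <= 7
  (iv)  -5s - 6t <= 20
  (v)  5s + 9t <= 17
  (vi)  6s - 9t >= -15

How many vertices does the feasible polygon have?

Pairwise boundary intersections that survive every other constraint:
  (0, 0)
  (0, 5/3)
  (17/5, 0)
  (2/11, 59/33)

4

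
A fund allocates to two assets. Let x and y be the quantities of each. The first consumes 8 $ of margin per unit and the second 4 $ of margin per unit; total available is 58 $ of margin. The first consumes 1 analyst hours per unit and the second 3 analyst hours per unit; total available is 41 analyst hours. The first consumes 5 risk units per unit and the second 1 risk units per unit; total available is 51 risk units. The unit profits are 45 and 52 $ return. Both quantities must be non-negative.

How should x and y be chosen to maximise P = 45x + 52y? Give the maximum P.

Extreme points and P = 45x + 52y:
  (0, 0) → P = 0
  (0, 41/3) → P = 2132/3
  (29/4, 0) → P = 1305/4
  (1/2, 27/2) → P = 1449/2

The binding constraints are 8x + 4y = 58 and x + 3y = 41.
Solving simultaneously gives x = 1/2, y = 27/2.

x = 1/2, y = 27/2, maximum P = 1449/2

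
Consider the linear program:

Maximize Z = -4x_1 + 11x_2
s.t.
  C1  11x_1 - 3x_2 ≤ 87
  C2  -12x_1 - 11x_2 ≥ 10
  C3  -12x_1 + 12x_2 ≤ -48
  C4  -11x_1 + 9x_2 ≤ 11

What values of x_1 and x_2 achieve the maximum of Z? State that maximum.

x_1 = 34/23, x_2 = -58/23, maximum Z = -774/23

Feasible corners and Z = -4x_1 + 11x_2:
  (927/157, -1154/157) → Z = -16402/157
  (34/23, -58/23) → Z = -774/23
  (-47/2, -55/2) → Z = -417/2
The feasible region is unbounded (it extends along (-9, -11), (-3, -11)), but Z strictly decreases along every unbounded feasible direction, so there is no improving ray and the maximum is attained at a vertex.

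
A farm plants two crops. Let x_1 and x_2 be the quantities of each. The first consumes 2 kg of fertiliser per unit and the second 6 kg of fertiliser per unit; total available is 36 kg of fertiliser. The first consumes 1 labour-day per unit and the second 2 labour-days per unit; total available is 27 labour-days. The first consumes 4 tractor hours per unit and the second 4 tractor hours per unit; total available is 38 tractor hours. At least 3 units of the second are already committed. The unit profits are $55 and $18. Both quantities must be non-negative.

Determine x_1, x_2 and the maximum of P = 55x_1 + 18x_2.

x_1 = 13/2, x_2 = 3, maximum P = 823/2

Vertices and P = 55x_1 + 18x_2:
  (0, 6) → P = 108
  (0, 3) → P = 54
  (21/4, 17/4) → P = 1461/4
  (13/2, 3) → P = 823/2

The optimum lies where 4x_1 + 4x_2 = 38 and x_2 = 3.
Solving simultaneously gives x_1 = 13/2, x_2 = 3.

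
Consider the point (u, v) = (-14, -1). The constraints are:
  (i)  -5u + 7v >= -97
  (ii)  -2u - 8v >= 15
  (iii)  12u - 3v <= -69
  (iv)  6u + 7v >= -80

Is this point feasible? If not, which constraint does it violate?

Constraint (iv): 6u + 7v = -91, which is not ≥ -80. All other constraints are satisfied.

not feasible — violates (iv)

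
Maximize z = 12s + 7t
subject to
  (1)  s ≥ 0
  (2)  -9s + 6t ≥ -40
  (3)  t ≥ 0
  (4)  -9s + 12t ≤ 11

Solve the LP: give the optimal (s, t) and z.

s = 91/9, t = 17/2, maximum z = 1085/6

Feasible corners and z = 12s + 7t:
  (0, 0) → z = 0
  (0, 11/12) → z = 77/12
  (40/9, 0) → z = 160/3
  (91/9, 17/2) → z = 1085/6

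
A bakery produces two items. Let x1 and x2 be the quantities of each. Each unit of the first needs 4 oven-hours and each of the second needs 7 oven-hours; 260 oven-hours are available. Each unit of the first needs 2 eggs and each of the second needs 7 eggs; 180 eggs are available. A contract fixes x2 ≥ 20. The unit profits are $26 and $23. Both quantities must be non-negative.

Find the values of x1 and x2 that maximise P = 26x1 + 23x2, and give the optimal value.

x1 = 20, x2 = 20, maximum P = 980

Vertices and P = 26x1 + 23x2:
  (0, 180/7) → P = 4140/7
  (0, 20) → P = 460
  (20, 20) → P = 980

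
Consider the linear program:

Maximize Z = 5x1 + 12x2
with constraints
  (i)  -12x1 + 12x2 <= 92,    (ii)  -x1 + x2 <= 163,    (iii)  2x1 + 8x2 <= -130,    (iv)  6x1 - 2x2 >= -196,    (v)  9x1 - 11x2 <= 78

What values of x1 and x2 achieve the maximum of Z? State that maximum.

x1 = -403/47, x2 = -663/47, maximum Z = -9971/47

Feasible corners and Z = 5x1 + 12x2:
  (-287/15, -172/15) → Z = -3499/15
  (-271/6, -75/2) → Z = -4055/6
  (-403/47, -663/47) → Z = -9971/47
  (-289/6, -93/2) → Z = -4793/6

At the optimal vertex, 2x1 + 8x2 = -130 and 9x1 - 11x2 = 78.
Solving simultaneously gives x1 = -403/47, x2 = -663/47.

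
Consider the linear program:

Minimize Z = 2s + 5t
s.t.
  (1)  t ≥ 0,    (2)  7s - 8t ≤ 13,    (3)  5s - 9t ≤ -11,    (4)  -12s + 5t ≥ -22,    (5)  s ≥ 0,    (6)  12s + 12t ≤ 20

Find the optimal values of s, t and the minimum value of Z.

Extreme points and Z = 2s + 5t:
  (0, 11/9) → Z = 55/9
  (2/7, 29/21) → Z = 157/21
  (0, 5/3) → Z = 25/3

The binding constraints are 5s - 9t = -11 and s = 0.
Solving simultaneously gives s = 0, t = 11/9.

s = 0, t = 11/9, minimum Z = 55/9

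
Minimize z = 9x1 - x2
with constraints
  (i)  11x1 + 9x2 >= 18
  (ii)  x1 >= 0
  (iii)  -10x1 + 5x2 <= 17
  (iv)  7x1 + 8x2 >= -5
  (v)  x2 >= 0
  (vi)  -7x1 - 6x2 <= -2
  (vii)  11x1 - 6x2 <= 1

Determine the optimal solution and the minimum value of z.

Vertices and z = 9x1 - x2:
  (0, 2) → z = -2
  (39/55, 17/15) → z = 866/165
  (0, 17/5) → z = -17/5
The feasible region is unbounded (it extends along (6, 11), (1, 2)), but z strictly increases along every unbounded feasible direction, so there is no improving ray and the minimum is attained at a vertex.

x1 = 0, x2 = 17/5, minimum z = -17/5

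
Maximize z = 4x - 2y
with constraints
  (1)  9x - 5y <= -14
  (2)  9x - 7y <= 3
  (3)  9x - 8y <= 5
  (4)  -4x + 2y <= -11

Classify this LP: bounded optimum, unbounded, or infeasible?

From the feasible point (83/2, 155/2), moving in the direction (5, 9) keeps every constraint satisfied while z increases without bound.

unbounded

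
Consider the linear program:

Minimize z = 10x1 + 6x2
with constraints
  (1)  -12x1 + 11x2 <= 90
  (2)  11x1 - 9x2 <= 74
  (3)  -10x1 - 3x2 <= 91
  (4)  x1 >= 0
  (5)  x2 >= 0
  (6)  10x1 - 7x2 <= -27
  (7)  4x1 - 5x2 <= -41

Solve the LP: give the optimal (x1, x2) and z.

x1 = 1/16, x2 = 33/4, minimum z = 401/8

The optimum lies where -12x1 + 11x2 = 90 and 4x1 - 5x2 = -41.
Solving simultaneously gives x1 = 1/16, x2 = 33/4.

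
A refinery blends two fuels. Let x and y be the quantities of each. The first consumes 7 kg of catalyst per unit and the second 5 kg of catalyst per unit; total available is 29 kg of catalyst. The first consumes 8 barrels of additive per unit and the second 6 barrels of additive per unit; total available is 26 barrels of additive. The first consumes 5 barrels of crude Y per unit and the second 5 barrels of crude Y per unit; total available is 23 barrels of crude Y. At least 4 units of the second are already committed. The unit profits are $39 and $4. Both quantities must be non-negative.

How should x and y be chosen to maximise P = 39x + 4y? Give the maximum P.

x = 1/4, y = 4, maximum P = 103/4

Feasible corners and P = 39x + 4y:
  (0, 13/3) → P = 52/3
  (0, 4) → P = 16
  (1/4, 4) → P = 103/4

At the optimal vertex, 8x + 6y = 26 and y = 4.
Solving simultaneously gives x = 1/4, y = 4.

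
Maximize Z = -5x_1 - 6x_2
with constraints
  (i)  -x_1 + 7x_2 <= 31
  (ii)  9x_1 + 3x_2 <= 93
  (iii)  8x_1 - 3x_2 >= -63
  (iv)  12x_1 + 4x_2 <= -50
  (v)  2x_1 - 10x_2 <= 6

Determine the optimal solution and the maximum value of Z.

x_1 = -324/37, x_2 = -87/37, maximum Z = 2142/37

Extreme points and Z = -5x_1 - 6x_2:
  (-348/53, 185/53) → Z = 630/53
  (-237/44, 161/44) → Z = 219/44
  (-324/37, -87/37) → Z = 2142/37
  (-119/32, -43/32) → Z = 853/32

The binding constraints are 8x_1 - 3x_2 = -63 and 2x_1 - 10x_2 = 6.
Solving simultaneously gives x_1 = -324/37, x_2 = -87/37.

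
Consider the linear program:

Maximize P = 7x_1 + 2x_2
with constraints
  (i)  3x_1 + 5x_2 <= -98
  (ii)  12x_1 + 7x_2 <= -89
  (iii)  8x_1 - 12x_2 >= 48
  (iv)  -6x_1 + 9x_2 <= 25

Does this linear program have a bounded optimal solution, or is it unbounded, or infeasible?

unbounded

From the feasible point (241/39, -303/13), moving in the direction (7, -12) keeps every constraint satisfied while P increases without bound.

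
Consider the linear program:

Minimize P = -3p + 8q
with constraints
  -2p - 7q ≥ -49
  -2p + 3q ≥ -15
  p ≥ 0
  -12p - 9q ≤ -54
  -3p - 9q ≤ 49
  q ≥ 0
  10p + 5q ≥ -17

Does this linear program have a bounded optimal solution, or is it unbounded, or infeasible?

bounded optimum

Extreme points and P = -3p + 8q:
  (63/5, 17/5) → P = -53/5
  (0, 7) → P = 56
  (15/2, 0) → P = -45/2
  (0, 6) → P = 48
  (9/2, 0) → P = -27/2
The feasible region has finitely many vertices and no improving ray; the minimum is -45/2 at (15/2, 0).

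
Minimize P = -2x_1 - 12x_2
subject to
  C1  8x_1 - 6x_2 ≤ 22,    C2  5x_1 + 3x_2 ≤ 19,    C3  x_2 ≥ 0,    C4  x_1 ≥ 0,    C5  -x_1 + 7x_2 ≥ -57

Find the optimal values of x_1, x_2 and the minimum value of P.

Feasible corners and P = -2x_1 - 12x_2:
  (10/3, 7/9) → P = -16
  (11/4, 0) → P = -11/2
  (0, 19/3) → P = -76
  (0, 0) → P = 0

x_1 = 0, x_2 = 19/3, minimum P = -76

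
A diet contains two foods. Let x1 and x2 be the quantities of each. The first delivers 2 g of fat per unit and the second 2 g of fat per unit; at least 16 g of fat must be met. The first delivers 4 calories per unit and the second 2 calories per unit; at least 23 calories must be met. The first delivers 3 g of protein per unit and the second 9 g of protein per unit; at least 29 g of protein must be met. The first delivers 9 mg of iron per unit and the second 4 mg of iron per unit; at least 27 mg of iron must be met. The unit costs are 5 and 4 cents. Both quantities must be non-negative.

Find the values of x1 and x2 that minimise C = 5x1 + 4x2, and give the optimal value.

Corner points and C = 5x1 + 4x2:
  (0, 23/2) → C = 46
  (29/3, 0) → C = 145/3
  (7/2, 9/2) → C = 71/2
  (43/6, 5/6) → C = 235/6
The feasible region is unbounded (it extends along (0, 1), (1, 0)), but C strictly increases along every unbounded feasible direction, so there is no improving ray and the minimum is attained at a vertex.

x1 = 7/2, x2 = 9/2, minimum C = 71/2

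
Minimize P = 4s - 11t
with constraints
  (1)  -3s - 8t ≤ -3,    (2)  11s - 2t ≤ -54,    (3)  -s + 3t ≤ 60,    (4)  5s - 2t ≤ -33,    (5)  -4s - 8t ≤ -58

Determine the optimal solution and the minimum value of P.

s = -153/10, t = 149/10, minimum P = -2251/10

Feasible corners and P = 4s - 11t:
  (-42/31, 606/31) → P = -6834/31
  (-79/24, 427/48) → P = -5329/48
  (-153/10, 149/10) → P = -2251/10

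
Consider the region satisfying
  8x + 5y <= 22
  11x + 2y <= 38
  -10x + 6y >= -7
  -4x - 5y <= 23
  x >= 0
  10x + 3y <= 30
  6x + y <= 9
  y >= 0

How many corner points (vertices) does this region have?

Of the 28 pairwise boundary intersections, those satisfying every inequality are:
  (0, 22/5)
  (23/22, 30/11)
  (61/46, 24/23)
  (7/10, 0)
  (0, 0)

5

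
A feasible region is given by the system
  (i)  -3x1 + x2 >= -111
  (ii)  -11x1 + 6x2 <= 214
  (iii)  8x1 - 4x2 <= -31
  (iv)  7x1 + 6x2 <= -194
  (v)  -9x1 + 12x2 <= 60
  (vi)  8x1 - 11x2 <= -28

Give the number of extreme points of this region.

4

Of the 15 pairwise boundary intersections, those satisfying every inequality are:
  (-368/13, -211/13)
  (-2186/73, -1404/73)
  (-448/23, -221/23)
  (-2302/125, -1356/125)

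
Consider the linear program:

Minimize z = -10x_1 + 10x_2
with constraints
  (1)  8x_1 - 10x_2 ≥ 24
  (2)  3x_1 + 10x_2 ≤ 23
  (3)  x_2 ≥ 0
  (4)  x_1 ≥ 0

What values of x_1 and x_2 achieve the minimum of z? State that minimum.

x_1 = 23/3, x_2 = 0, minimum z = -230/3

Extreme points and z = -10x_1 + 10x_2:
  (47/11, 56/55) → z = -358/11
  (3, 0) → z = -30
  (23/3, 0) → z = -230/3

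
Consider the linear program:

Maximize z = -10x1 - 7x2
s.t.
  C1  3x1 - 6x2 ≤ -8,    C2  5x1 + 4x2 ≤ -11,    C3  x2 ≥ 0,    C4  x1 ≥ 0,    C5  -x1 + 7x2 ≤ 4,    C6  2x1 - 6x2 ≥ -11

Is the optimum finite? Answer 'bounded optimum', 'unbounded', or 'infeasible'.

infeasible

The boundaries 3x1 - 6x2 = -8 and 5x1 + 4x2 = -11 meet at (-7/3, 1/6), but that point violates x1 ≥ 0. Every candidate vertex is excluded by some other constraint, so the feasible region is empty.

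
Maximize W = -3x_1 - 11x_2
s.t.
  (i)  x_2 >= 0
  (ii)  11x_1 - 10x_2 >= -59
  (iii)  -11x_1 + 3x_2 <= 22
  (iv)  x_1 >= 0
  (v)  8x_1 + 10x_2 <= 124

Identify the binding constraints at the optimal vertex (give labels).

(i) and (iv)

Extreme points and W = -3x_1 - 11x_2:
  (0, 0) → W = 0
  (31/2, 0) → W = -93/2
  (0, 59/10) → W = -649/10
  (65/19, 918/95) → W = -11073/95

The maximum is at (0, 0). Substituting into each constraint, equality holds for (i) and (iv); the remaining constraints have slack.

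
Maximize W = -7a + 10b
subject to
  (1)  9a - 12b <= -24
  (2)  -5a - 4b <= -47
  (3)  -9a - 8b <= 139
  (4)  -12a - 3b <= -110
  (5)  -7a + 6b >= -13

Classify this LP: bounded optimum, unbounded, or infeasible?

unbounded

From the feasible point (416/57, 142/19), moving in the direction (6, 7) keeps every constraint satisfied while W increases without bound.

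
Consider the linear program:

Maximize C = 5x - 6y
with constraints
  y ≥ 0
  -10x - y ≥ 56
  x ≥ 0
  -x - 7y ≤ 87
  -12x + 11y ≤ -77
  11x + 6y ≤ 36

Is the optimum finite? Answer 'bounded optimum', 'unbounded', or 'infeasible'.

The boundaries -12x + 11y = -77 and 11x + 6y = 36 meet at (858/193, -415/193), but that point violates y ≥ 0. Every candidate vertex is excluded by some other constraint, so the feasible region is empty.

infeasible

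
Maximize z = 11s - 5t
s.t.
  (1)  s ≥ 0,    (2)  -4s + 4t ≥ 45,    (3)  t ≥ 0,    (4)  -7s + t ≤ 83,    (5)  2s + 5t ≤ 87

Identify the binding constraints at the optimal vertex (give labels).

Corner points and z = 11s - 5t:
  (0, 45/4) → z = -225/4
  (0, 87/5) → z = -87
  (123/28, 219/14) → z = -837/28

The maximum is at (123/28, 219/14). Substituting into each constraint, equality holds for (2) and (5); the remaining constraints have slack.

(2) and (5)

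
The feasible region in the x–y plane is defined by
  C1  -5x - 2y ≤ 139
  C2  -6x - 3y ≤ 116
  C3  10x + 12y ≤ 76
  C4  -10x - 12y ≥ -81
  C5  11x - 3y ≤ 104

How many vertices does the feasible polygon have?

3

The feasible vertices (each the meet of two boundaries and inside every other half-plane) are:
  (-270/7, 808/21)
  (-12/17, -1900/51)
  (82/9, -34/27)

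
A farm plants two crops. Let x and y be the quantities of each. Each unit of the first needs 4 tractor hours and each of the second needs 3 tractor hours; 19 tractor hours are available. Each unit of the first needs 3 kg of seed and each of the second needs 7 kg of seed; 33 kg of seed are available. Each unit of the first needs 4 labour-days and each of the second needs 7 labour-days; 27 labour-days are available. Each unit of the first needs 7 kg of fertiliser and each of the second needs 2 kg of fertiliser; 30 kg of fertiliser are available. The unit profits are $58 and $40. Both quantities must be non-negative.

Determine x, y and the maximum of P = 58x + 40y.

x = 4, y = 1, maximum P = 272

Vertices and P = 58x + 40y:
  (0, 0) → P = 0
  (0, 27/7) → P = 1080/7
  (30/7, 0) → P = 1740/7
  (13/4, 2) → P = 537/2
  (4, 1) → P = 272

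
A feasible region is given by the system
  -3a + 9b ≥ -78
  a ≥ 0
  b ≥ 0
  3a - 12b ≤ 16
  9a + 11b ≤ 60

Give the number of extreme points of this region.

4

Pairwise boundary intersections that survive every other constraint:
  (0, 0)
  (0, 60/11)
  (16/3, 0)
  (896/141, 12/47)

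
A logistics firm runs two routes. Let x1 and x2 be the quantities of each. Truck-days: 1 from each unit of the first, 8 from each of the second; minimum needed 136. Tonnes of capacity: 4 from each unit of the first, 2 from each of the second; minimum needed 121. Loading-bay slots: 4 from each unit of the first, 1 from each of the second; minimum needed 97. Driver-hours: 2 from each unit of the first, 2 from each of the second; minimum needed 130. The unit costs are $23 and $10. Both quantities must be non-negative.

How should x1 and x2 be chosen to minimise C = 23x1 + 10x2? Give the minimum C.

Feasible corners and C = 23x1 + 10x2:
  (0, 97) → C = 970
  (136, 0) → C = 3128
  (384/7, 71/7) → C = 9542/7
  (32/3, 163/3) → C = 2366/3
The feasible region is unbounded (it extends along (0, 1), (1, 0)), but C strictly increases along every unbounded feasible direction, so there is no improving ray and the minimum is attained at a vertex.

x1 = 32/3, x2 = 163/3, minimum C = 2366/3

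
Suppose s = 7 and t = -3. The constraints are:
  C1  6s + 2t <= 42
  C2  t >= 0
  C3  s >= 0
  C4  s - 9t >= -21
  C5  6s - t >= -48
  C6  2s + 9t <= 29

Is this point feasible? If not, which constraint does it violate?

not feasible — violates C2

Constraint C2: t = -3, which is not ≥ 0. All other constraints are satisfied.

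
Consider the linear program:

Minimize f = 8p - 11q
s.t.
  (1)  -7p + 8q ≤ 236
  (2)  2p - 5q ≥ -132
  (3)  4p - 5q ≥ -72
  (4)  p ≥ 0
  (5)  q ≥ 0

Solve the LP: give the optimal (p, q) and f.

The feasible region is unbounded (it extends along (1, 0), (5, 2)), but f strictly increases along every unbounded feasible direction, so there is no improving ray and the minimum is attained at a vertex.

At the optimal vertex, 2p - 5q = -132 and 4p - 5q = -72.
Solving simultaneously gives p = 30, q = 192/5.

p = 30, q = 192/5, minimum f = -912/5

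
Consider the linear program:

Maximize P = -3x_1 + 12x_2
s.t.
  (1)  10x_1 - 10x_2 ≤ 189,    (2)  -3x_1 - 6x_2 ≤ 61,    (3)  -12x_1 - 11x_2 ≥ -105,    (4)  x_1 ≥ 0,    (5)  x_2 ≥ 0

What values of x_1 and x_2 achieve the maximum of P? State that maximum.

Vertices and P = -3x_1 + 12x_2:
  (0, 105/11) → P = 1260/11
  (35/4, 0) → P = -105/4
  (0, 0) → P = 0

At the optimal vertex, -12x_1 - 11x_2 = -105 and x_1 = 0.
Solving simultaneously gives x_1 = 0, x_2 = 105/11.

x_1 = 0, x_2 = 105/11, maximum P = 1260/11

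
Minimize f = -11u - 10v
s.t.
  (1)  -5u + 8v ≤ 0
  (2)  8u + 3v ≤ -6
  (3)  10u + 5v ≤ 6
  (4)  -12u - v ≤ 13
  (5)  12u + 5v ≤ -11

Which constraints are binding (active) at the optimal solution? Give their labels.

Corner points and f = -11u - 10v:
  (-104/101, -65/101) → f = 1794/101
  (-8/11, -5/11) → f = 138/11
  (3/4, -4) → f = 127/4
The feasible region is unbounded (it extends along (1, -12), (3, -8)), but f strictly increases along every unbounded feasible direction, so there is no improving ray and the minimum is attained at a vertex.

The minimum is at (-8/11, -5/11). Substituting into each constraint, equality holds for (1) and (5); the remaining constraints have slack.

(1) and (5)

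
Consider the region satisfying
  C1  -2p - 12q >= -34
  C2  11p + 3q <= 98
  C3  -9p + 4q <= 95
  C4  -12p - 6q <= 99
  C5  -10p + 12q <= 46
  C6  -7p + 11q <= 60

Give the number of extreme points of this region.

4

Pairwise boundary intersections that survive every other constraint:
  (179/21, 89/63)
  (-1, 3)
  (59/2, -151/2)
  (-122/17, -73/34)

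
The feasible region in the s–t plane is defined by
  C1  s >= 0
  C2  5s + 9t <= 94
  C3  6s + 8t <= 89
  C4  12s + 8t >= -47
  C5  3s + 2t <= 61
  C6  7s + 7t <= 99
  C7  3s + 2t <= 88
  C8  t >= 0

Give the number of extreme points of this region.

Pairwise boundary intersections that survive every other constraint:
  (0, 94/9)
  (0, 0)
  (7/2, 17/2)
  (169/14, 29/14)
  (99/7, 0)

5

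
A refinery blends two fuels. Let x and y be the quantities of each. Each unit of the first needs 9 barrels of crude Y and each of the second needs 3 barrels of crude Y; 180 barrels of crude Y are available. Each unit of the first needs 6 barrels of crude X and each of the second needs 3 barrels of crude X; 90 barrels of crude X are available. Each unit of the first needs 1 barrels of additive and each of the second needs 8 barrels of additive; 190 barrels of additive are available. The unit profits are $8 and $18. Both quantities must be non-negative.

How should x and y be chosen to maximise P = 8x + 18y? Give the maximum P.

x = 10/3, y = 70/3, maximum P = 1340/3

Corner points and P = 8x + 18y:
  (0, 0) → P = 0
  (0, 95/4) → P = 855/2
  (15, 0) → P = 120
  (10/3, 70/3) → P = 1340/3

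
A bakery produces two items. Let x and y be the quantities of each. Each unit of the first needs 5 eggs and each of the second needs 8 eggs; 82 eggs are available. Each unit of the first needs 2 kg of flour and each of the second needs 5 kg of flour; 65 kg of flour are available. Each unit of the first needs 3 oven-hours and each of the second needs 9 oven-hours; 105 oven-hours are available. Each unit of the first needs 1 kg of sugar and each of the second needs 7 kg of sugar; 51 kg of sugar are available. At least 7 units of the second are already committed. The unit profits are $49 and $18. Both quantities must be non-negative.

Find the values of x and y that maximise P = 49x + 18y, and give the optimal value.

Extreme points and P = 49x + 18y:
  (0, 51/7) → P = 918/7
  (0, 7) → P = 126
  (2, 7) → P = 224

At the optimal vertex, x + 7y = 51 and y = 7.
Solving simultaneously gives x = 2, y = 7.

x = 2, y = 7, maximum P = 224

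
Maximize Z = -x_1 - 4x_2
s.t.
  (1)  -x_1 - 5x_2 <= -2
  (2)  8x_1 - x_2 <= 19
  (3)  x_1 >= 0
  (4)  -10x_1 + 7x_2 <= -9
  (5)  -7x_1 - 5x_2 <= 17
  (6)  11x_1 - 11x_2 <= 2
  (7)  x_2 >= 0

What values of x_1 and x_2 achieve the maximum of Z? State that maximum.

x_1 = 85/33, x_2 = 79/33, maximum Z = -401/33

Extreme points and Z = -x_1 - 4x_2:
  (62/23, 59/23) → Z = -298/23
  (207/77, 193/77) → Z = -89/7
  (85/33, 79/33) → Z = -401/33

At the optimal vertex, -10x_1 + 7x_2 = -9 and 11x_1 - 11x_2 = 2.
Solving simultaneously gives x_1 = 85/33, x_2 = 79/33.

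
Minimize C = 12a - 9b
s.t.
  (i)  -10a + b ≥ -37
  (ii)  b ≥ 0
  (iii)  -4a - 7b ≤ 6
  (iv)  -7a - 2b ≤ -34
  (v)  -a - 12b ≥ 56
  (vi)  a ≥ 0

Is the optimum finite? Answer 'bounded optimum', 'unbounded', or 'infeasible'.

infeasible

The boundaries -10a + b = -37 and -7a - 2b = -34 meet at (4, 3), but that point violates -a - 12b ≥ 56. Every candidate vertex is excluded by some other constraint, so the feasible region is empty.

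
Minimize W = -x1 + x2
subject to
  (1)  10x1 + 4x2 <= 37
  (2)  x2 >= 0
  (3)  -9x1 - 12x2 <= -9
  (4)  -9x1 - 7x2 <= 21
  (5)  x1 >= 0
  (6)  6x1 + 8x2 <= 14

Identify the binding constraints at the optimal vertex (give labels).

(2) and (6)

Corner points and W = -x1 + x2:
  (1, 0) → W = -1
  (7/3, 0) → W = -7/3
  (0, 3/4) → W = 3/4
  (0, 7/4) → W = 7/4

The minimum is at (7/3, 0). Substituting into each constraint, equality holds for (2) and (6); the remaining constraints have slack.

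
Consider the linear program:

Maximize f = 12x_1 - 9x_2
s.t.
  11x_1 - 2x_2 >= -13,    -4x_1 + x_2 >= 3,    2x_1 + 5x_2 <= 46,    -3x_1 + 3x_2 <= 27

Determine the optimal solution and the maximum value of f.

x_1 = -7/3, x_2 = -19/3, maximum f = 29

The optimum lies where 11x_1 - 2x_2 = -13 and -4x_1 + x_2 = 3.
Solving simultaneously gives x_1 = -7/3, x_2 = -19/3.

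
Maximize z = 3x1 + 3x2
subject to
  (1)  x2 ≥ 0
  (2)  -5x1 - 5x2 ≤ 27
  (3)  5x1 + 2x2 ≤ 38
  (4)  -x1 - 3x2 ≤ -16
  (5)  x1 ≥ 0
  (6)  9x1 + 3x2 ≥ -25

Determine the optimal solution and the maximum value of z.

x1 = 0, x2 = 19, maximum z = 57

Corner points and z = 3x1 + 3x2:
  (82/13, 42/13) → z = 372/13
  (0, 19) → z = 57
  (0, 16/3) → z = 16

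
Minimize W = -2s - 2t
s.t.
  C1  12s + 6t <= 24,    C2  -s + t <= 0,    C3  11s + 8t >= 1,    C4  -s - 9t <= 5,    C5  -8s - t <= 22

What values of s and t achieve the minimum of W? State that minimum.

s = 4/3, t = 4/3, minimum W = -16/3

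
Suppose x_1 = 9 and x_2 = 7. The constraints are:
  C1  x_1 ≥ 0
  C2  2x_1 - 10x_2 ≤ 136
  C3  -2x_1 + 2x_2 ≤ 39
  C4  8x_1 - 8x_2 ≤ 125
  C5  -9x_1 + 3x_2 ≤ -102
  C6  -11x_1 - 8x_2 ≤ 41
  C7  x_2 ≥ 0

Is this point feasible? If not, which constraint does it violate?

Constraint C5: -9x_1 + 3x_2 = -60, which is not ≤ -102. All other constraints are satisfied.

not feasible — violates C5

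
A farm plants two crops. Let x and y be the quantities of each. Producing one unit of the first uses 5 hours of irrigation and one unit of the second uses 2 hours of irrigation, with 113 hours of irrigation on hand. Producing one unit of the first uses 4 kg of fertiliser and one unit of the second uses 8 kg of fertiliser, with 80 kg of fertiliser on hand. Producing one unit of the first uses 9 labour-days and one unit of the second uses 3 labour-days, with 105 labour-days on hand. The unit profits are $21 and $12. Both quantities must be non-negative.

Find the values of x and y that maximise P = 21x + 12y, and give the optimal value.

x = 10, y = 5, maximum P = 270

Feasible corners and P = 21x + 12y:
  (0, 0) → P = 0
  (0, 10) → P = 120
  (35/3, 0) → P = 245
  (10, 5) → P = 270

At the optimal vertex, 4x + 8y = 80 and 9x + 3y = 105.
Solving simultaneously gives x = 10, y = 5.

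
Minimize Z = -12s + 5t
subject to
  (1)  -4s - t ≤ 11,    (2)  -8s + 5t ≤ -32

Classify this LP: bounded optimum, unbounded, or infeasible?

unbounded

From the feasible point (-23/28, -54/7), moving in the direction (1, -4) keeps every constraint satisfied while Z decreases without bound.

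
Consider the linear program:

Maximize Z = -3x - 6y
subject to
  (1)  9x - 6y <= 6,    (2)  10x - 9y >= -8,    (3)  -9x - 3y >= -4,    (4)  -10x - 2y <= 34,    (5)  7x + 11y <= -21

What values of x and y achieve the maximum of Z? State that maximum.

x = -32/13, y = -61/13, maximum Z = 462/13

Feasible corners and Z = -3x - 6y:
  (-32/13, -61/13) → Z = 462/13
  (-20/47, -77/47) → Z = 522/47
  (-161/55, -26/11) → Z = 1263/55
  (-277/173, -154/173) → Z = 1755/173

The optimum lies where 9x - 6y = 6 and -10x - 2y = 34.
Solving simultaneously gives x = -32/13, y = -61/13.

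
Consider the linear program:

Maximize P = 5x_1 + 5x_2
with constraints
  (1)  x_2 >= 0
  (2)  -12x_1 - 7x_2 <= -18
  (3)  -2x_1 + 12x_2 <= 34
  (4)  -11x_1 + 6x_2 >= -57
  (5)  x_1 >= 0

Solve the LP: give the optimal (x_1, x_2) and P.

x_1 = 37/5, x_2 = 61/15, maximum P = 172/3

Feasible corners and P = 5x_1 + 5x_2:
  (3/2, 0) → P = 15/2
  (57/11, 0) → P = 285/11
  (0, 18/7) → P = 90/7
  (37/5, 61/15) → P = 172/3
  (0, 17/6) → P = 85/6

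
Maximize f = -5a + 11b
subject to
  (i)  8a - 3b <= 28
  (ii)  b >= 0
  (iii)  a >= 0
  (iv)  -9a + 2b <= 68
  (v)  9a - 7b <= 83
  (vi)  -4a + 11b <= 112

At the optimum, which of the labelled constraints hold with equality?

(iii) and (vi)

Corner points and f = -5a + 11b:
  (7/2, 0) → f = -35/2
  (161/19, 252/19) → f = 1967/19
  (0, 0) → f = 0
  (0, 112/11) → f = 112

The maximum is at (0, 112/11). Substituting into each constraint, equality holds for (iii) and (vi); the remaining constraints have slack.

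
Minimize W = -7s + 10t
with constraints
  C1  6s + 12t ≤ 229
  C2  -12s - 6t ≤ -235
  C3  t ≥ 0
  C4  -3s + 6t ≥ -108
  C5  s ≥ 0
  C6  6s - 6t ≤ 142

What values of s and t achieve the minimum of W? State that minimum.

Feasible corners and W = -7s + 10t:
  (241/18, 223/18) → W = 181/6
  (57/2, 29/6) → W = -907/6
  (235/12, 0) → W = -1645/12
  (71/3, 0) → W = -497/3

s = 71/3, t = 0, minimum W = -497/3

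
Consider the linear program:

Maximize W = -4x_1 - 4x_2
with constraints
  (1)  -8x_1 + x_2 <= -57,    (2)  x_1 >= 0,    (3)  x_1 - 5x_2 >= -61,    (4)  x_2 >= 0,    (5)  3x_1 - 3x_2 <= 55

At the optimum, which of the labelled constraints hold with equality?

(1) and (4)

Corner points and W = -4x_1 - 4x_2:
  (346/39, 545/39) → W = -1188/13
  (57/8, 0) → W = -57/2
  (229/6, 119/6) → W = -232
  (55/3, 0) → W = -220/3

The maximum is at (57/8, 0). Substituting into each constraint, equality holds for (1) and (4); the remaining constraints have slack.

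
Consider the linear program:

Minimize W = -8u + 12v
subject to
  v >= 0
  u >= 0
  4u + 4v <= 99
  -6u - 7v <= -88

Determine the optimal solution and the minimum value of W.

u = 99/4, v = 0, minimum W = -198

At the optimal vertex, v = 0 and 4u + 4v = 99.
Solving simultaneously gives u = 99/4, v = 0.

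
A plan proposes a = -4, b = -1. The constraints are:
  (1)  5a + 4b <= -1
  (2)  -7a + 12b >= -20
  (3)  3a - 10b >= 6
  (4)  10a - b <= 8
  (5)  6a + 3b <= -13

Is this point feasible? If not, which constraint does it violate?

not feasible — violates (3)

Constraint (3): 3a - 10b = -2, which is not ≥ 6. All other constraints are satisfied.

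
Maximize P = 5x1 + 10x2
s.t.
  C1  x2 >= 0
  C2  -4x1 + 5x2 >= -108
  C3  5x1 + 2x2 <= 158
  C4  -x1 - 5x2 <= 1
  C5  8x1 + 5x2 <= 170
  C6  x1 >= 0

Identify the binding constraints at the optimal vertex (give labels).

C5 and C6

Corner points and P = 5x1 + 10x2:
  (85/4, 0) → P = 425/4
  (0, 0) → P = 0
  (0, 34) → P = 340

The maximum is at (0, 34). Substituting into each constraint, equality holds for C5 and C6; the remaining constraints have slack.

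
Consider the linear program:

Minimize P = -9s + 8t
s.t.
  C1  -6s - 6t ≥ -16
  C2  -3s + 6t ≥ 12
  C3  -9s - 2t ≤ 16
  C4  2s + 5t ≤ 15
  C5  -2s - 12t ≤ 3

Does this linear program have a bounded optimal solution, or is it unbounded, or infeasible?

bounded optimum

Vertices and P = -9s + 8t:
  (4/9, 20/9) → P = 124/9
  (-5/9, 29/9) → P = 277/9
  (-2, 1) → P = 26
  (-110/41, 167/41) → P = 2326/41
The feasible region has finitely many vertices and no improving ray; the minimum is 124/9 at (4/9, 20/9).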